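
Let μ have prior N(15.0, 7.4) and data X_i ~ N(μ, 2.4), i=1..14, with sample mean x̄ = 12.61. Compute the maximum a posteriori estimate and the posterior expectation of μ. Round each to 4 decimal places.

Posterior for μ is Normal. Precision-weighted mean: (1/7.4·15.0 + 14/2.4·12.61) / (1/7.4 + 14/2.4) = 12.6641.
A Normal posterior is symmetric, so mode = mean.

MAP: 12.6641. Posterior mean: 12.6641.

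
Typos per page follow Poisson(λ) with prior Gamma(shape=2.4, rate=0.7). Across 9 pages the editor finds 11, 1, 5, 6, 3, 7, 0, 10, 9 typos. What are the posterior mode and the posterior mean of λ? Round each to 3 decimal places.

MAP: 5.505. Posterior mean: 5.608.

Σ counts = 52. Posterior: Gamma(shape = 2.4+52 = 54.4, rate = 0.7+9 = 9.7).
Mode = (α−1)/β = 53.4/9.7 = 5.505.
Mean = α/β = 54.4/9.7 = 5.608.
The mean is pulled above the mode by the posterior's right skew.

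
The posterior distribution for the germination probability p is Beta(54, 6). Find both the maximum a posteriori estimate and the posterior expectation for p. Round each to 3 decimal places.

Mode = (54−1)/(54+6−2) = 53/58 = 0.914.
Mean = 54/(54+6) = 54/60 = 0.900.
The mean is pulled below the mode by the posterior's left skew.

maximum a posteriori estimate = 0.914, posterior expectation = 0.900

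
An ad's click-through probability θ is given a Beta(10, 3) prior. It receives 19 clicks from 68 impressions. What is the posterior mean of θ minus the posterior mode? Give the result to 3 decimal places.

0.004

Posterior: Beta(10+19, 3+49) = Beta(29, 52).
Mode = (29−1)/(29+52−2) = 28/79 = 0.354.
Mean = 29/(29+52) = 29/81 = 0.358.
Difference = 0.358 − 0.354 = 0.004.
The mean is pulled above the mode by the posterior's right skew.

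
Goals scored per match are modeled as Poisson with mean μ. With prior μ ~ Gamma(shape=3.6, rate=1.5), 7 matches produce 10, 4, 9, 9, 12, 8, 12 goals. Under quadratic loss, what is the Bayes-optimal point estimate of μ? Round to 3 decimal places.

7.953

Σ counts = 64. Posterior: Gamma(shape = 3.6+64 = 67.6, rate = 1.5+7 = 8.5).
Mode = (α−1)/β = 66.6/8.5 = 7.835.
Mean = α/β = 67.6/8.5 = 7.953.
Quadratic loss ⇒ the optimal estimator is the posterior mean.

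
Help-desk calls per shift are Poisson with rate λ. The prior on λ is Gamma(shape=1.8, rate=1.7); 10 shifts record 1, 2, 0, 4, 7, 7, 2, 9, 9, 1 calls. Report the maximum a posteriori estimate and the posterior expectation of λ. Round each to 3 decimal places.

Σ counts = 42. Posterior: Gamma(shape = 1.8+42 = 43.8, rate = 1.7+10 = 11.7).
Mode = (α−1)/β = 42.8/11.7 = 3.658.
Mean = α/β = 43.8/11.7 = 3.744.
The posterior is right-skewed, so the mean exceeds the mode.

MAP = 3.658; posterior mean = 3.744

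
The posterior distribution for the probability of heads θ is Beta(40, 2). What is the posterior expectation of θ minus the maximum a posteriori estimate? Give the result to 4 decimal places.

Mode = (40−1)/(40+2−2) = 39/40 = 0.9750.
Mean = 40/(40+2) = 40/42 = 0.9524.
Difference = 0.9524 − 0.9750 = -0.0226.
The posterior is left-skewed, so the mode exceeds the mean.

-0.0226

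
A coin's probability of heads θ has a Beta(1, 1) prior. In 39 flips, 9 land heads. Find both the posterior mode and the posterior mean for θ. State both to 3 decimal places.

θ_MAP = 0.231, E[θ|data] = 0.244

Posterior: Beta(1+9, 1+30) = Beta(10, 31).
Mode = (10−1)/(10+31−2) = 9/39 = 0.231.
Mean = 10/(10+31) = 10/41 = 0.244.
The posterior is right-skewed, so the mean exceeds the mode.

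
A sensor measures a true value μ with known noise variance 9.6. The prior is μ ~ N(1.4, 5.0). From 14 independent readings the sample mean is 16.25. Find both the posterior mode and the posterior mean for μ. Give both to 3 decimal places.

Posterior for μ is Normal. Precision-weighted mean: (1/5.0·1.4 + 14/9.6·16.25) / (1/5.0 + 14/9.6) = 14.459.
A Normal posterior is symmetric, so mode = mean.

MAP = 14.459, posterior mean = 14.459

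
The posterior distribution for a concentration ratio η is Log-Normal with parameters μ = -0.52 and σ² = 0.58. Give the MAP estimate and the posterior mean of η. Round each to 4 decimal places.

Mode = exp(μ − σ²) = exp(-1.10) = 0.3329.
Mean = exp(μ + σ²/2) = exp(-0.230) = 0.7945.
Mean > mode: the posterior has a right tail.

MAP = 0.3329; posterior mean = 0.7945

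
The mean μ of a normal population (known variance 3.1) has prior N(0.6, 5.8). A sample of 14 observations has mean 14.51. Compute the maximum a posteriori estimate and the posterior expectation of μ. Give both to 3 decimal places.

Posterior for μ is Normal. Precision-weighted mean: (1/5.8·0.6 + 14/3.1·14.51) / (1/5.8 + 14/3.1) = 13.998.
A Normal posterior is symmetric, so mode = mean.

MAP = 13.998, posterior mean = 13.998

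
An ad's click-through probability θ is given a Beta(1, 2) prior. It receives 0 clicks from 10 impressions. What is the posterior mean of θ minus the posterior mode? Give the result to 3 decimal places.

Posterior: Beta(1+0, 2+10) = Beta(1, 12).
Since α = 1 ≤ 1 and β > 1, the Beta density is monotone decreasing on [0,1]; the mode is at 0.
Mean = 1/(1+12) = 0.077.
Difference = 0.077 − 0.000 = 0.077.

0.077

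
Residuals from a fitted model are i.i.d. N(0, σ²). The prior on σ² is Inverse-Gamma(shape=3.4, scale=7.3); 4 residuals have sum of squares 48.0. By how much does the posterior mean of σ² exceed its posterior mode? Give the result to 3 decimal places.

2.223

Posterior: Inverse-Gamma(shape = 3.4+4/2 = 5.4, scale = 7.3+48.0/2 = 31.3).
Mode = β/(α+1) = 31.3/6.4 = 4.891.
Mean = β/(α−1) = 31.3/4.4 = 7.114.
Difference = 7.114 − 4.891 = 2.223.
The mean is pulled above the mode by the posterior's right skew.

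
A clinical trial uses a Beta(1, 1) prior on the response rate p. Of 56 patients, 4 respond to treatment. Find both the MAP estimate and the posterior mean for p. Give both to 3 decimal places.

MAP = 0.071; posterior mean = 0.086

Posterior: Beta(1+4, 1+52) = Beta(5, 53).
Mode = (5−1)/(5+53−2) = 4/56 = 0.071.
With a flat prior the MAP equals the MLE, 4/56.
Mean = 5/(5+53) = 5/58 = 0.086.
The posterior is right-skewed, so the mean exceeds the mode.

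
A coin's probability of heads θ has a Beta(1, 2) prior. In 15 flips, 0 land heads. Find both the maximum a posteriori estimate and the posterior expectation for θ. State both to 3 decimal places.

MAP = 0.000, posterior mean = 0.056

Posterior: Beta(1+0, 2+15) = Beta(1, 17).
Since α = 1 ≤ 1 and β > 1, the Beta density is monotone decreasing on [0,1]; the mode is at 0.
Mean = 1/(1+17) = 0.056.
Right-skewed posterior ⇒ mode < mean.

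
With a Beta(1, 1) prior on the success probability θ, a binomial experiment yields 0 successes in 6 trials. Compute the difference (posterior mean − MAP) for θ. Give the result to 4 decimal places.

Posterior: Beta(1+0, 1+6) = Beta(1, 7).
Since α = 1 ≤ 1 and β > 1, the Beta density is monotone decreasing on [0,1]; the mode is at 0.
Mean = 1/(1+7) = 0.1250.
Difference = 0.1250 − 0.0000 = 0.1250.

0.1250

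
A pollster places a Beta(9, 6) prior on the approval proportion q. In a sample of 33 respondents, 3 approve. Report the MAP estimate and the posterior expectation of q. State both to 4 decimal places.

Posterior: Beta(9+3, 6+30) = Beta(12, 36).
Mode = (12−1)/(12+36−2) = 11/46 = 0.2391.
Mean = 12/(12+36) = 12/48 = 0.2500.
The posterior is right-skewed, so the mean exceeds the mode.

MAP estimate = 0.2391, posterior expectation = 0.2500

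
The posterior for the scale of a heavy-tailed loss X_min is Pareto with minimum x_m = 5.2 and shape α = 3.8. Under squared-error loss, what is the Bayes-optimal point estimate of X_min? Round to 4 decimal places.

The Pareto density is strictly decreasing on [x_m, ∞), so the mode is x_m = 5.2000.
Mean = α·x_m/(α−1) = 3.8·5.2/2.8 = 7.0571.
Squared-error loss ⇒ the optimal estimator is the posterior mean.

7.0571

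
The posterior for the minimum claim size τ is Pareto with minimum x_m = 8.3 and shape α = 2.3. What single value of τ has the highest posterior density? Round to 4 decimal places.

The Pareto density is strictly decreasing on [x_m, ∞), so the mode is x_m = 8.3000.
Mean = α·x_m/(α−1) = 2.3·8.3/1.3 = 14.6846.
This is the posterior mode — the MAP estimate.

8.3000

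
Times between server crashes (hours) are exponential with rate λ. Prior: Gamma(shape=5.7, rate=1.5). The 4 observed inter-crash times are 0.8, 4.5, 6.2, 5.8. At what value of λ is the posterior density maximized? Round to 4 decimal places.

0.4628

Σ times = 17.3. Posterior: Gamma(shape = 5.7+4 = 9.7, rate = 1.5+17.3 = 18.8).
Mode = (α−1)/β = 8.7/18.8 = 0.4628.
Mean = α/β = 9.7/18.8 = 0.5160.
This is the posterior mode — the MAP estimate.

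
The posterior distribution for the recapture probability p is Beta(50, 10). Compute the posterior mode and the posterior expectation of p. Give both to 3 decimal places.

Mode = (50−1)/(50+10−2) = 49/58 = 0.845.
Mean = 50/(50+10) = 50/60 = 0.833.

p_MAP = 0.845, E[p|data] = 0.833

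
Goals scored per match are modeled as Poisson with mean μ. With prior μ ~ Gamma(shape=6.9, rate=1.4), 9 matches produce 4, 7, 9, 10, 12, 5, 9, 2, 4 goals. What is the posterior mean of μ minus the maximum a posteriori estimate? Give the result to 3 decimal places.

0.096

Σ counts = 62. Posterior: Gamma(shape = 6.9+62 = 68.9, rate = 1.4+9 = 10.4).
Mode = (α−1)/β = 67.9/10.4 = 6.529.
Mean = α/β = 68.9/10.4 = 6.625.
Difference = 6.625 − 6.529 = 0.096.
Right-skewed posterior ⇒ mode < mean.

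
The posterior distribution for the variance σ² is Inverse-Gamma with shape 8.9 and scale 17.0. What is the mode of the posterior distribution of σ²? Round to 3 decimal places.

Mode = β/(α+1) = 17.0/9.9 = 1.717.
Mean = β/(α−1) = 17.0/7.9 = 2.152.
This is the posterior mode — the MAP estimate.

1.717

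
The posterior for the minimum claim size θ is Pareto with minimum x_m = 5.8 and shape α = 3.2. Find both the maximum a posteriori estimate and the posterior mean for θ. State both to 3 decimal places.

maximum a posteriori estimate = 5.800, posterior mean = 8.436

The Pareto density is strictly decreasing on [x_m, ∞), so the mode is x_m = 5.800.
Mean = α·x_m/(α−1) = 3.2·5.8/2.2 = 8.436.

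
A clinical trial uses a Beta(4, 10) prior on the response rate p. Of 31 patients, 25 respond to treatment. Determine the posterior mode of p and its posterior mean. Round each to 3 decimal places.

MAP = 0.651, posterior mean = 0.644

Posterior: Beta(4+25, 10+6) = Beta(29, 16).
Mode = (29−1)/(29+16−2) = 28/43 = 0.651.
Mean = 29/(29+16) = 29/45 = 0.644.
The posterior is left-skewed, so the mode exceeds the mean.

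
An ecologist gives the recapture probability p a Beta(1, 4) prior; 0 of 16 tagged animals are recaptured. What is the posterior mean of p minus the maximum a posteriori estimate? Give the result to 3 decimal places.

Posterior: Beta(1+0, 4+16) = Beta(1, 20).
Since α = 1 ≤ 1 and β > 1, the Beta density is monotone decreasing on [0,1]; the mode is at 0.
Mean = 1/(1+20) = 0.048.
Difference = 0.048 − 0.000 = 0.048.

0.048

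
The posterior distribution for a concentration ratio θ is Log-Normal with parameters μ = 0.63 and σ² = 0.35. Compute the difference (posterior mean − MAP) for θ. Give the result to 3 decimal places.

0.914

Mode = exp(μ − σ²) = exp(0.28) = 1.323.
Mean = exp(μ + σ²/2) = exp(0.805) = 2.237.
Difference = 2.237 − 1.323 = 0.914.
Right-skewed posterior ⇒ mode < mean.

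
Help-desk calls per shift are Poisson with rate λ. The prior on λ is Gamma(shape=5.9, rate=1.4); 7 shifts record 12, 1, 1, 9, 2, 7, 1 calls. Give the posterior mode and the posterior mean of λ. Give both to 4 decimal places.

λ_MAP = 4.5119, E[λ|data] = 4.6310

Σ counts = 33. Posterior: Gamma(shape = 5.9+33 = 38.9, rate = 1.4+7 = 8.4).
Mode = (α−1)/β = 37.9/8.4 = 4.5119.
Mean = α/β = 38.9/8.4 = 4.6310.
Mean > mode: the posterior has a right tail.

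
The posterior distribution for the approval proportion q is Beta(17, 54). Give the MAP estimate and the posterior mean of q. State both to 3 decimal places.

Mode = (17−1)/(17+54−2) = 16/69 = 0.232.
Mean = 17/(17+54) = 17/71 = 0.239.
Mean > mode: the posterior has a right tail.

MAP = 0.232, posterior mean = 0.239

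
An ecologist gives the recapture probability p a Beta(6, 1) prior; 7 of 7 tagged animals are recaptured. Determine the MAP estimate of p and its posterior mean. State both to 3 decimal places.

Posterior: Beta(6+7, 1+0) = Beta(13, 1).
Since β = 1 ≤ 1 and α > 1, the Beta density is monotone increasing on [0,1]; the mode is at 1.
Mean = 13/(13+1) = 0.929.

MAP = 1.000; posterior mean = 0.929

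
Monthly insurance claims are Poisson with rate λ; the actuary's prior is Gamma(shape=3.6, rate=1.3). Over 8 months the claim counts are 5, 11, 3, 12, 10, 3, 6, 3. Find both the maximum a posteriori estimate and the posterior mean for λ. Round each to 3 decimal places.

λ_MAP = 5.978, E[λ|data] = 6.086

Σ counts = 53. Posterior: Gamma(shape = 3.6+53 = 56.6, rate = 1.3+8 = 9.3).
Mode = (α−1)/β = 55.6/9.3 = 5.978.
Mean = α/β = 56.6/9.3 = 6.086.
The mean is pulled above the mode by the posterior's right skew.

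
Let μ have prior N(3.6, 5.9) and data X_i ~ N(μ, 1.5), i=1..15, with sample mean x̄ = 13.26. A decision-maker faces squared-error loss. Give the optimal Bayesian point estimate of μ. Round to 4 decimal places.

Posterior for μ is Normal. Precision-weighted mean: (1/5.9·3.6 + 15/1.5·13.26) / (1/5.9 + 15/1.5) = 13.0990.
A Normal posterior is symmetric, so mode = mean.
Squared-error loss ⇒ the optimal estimator is the posterior mean.

13.0990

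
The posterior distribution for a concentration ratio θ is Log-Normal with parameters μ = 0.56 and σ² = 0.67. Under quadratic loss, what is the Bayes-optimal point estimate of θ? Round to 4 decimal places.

Mode = exp(μ − σ²) = exp(-0.11) = 0.8958.
Mean = exp(μ + σ²/2) = exp(0.895) = 2.4473.
Quadratic loss ⇒ the optimal estimator is the posterior mean.

2.4473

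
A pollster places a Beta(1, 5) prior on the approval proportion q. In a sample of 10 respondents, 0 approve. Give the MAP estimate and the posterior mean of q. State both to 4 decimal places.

MAP estimate = 0.0000, posterior mean = 0.0625

Posterior: Beta(1+0, 5+10) = Beta(1, 15).
Since α = 1 ≤ 1 and β > 1, the Beta density is monotone decreasing on [0,1]; the mode is at 0.
Mean = 1/(1+15) = 0.0625.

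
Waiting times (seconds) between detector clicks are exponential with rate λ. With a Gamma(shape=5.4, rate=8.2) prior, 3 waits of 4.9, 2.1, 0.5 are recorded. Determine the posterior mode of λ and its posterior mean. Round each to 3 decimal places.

Σ times = 7.5. Posterior: Gamma(shape = 5.4+3 = 8.4, rate = 8.2+7.5 = 15.7).
Mode = (α−1)/β = 7.4/15.7 = 0.471.
Mean = α/β = 8.4/15.7 = 0.535.
The posterior is right-skewed, so the mean exceeds the mode.

MAP = 0.471; posterior mean = 0.535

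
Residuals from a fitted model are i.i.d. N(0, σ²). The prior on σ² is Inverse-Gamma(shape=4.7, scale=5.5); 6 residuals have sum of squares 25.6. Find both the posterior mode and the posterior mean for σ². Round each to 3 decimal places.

MAP = 2.103, posterior mean = 2.731

Posterior: Inverse-Gamma(shape = 4.7+6/2 = 7.7, scale = 5.5+25.6/2 = 18.3).
Mode = β/(α+1) = 18.3/8.7 = 2.103.
Mean = β/(α−1) = 18.3/6.7 = 2.731.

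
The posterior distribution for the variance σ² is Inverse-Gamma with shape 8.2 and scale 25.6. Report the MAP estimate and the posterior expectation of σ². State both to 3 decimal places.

σ²_MAP = 2.783, E[σ²|data] = 3.556

Mode = β/(α+1) = 25.6/9.2 = 2.783.
Mean = β/(α−1) = 25.6/7.2 = 3.556.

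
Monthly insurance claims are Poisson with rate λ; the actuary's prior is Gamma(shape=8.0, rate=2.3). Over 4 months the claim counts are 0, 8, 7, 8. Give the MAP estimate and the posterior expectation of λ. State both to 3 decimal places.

Σ counts = 23. Posterior: Gamma(shape = 8.0+23 = 31.0, rate = 2.3+4 = 6.3).
Mode = (α−1)/β = 30.0/6.3 = 4.762.
Mean = α/β = 31.0/6.3 = 4.921.
The posterior is right-skewed, so the mean exceeds the mode.

MAP = 4.762; posterior mean = 4.921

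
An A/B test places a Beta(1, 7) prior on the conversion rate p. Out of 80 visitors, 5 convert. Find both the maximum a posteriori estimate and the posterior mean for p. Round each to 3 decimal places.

Posterior: Beta(1+5, 7+75) = Beta(6, 82).
Mode = (6−1)/(6+82−2) = 5/86 = 0.058.
Mean = 6/(6+82) = 6/88 = 0.068.

MAP = 0.058, posterior mean = 0.068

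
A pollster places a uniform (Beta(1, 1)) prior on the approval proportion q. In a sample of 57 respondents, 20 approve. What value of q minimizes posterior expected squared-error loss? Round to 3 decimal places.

0.356

Posterior: Beta(1+20, 1+37) = Beta(21, 38).
Mode = (21−1)/(21+38−2) = 20/57 = 0.351.
Mean = 21/(21+38) = 21/59 = 0.356.
Squared-error loss ⇒ the optimal estimator is the posterior mean.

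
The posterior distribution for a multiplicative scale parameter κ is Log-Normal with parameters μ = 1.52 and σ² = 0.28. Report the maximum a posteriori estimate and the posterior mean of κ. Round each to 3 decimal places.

MAP = 3.456, posterior mean = 5.259

Mode = exp(μ − σ²) = exp(1.24) = 3.456.
Mean = exp(μ + σ²/2) = exp(1.660) = 5.259.
The posterior is right-skewed, so the mean exceeds the mode.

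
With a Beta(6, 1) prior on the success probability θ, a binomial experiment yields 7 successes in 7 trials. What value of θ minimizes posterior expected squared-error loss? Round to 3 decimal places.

0.929

Posterior: Beta(6+7, 1+0) = Beta(13, 1).
Since β = 1 ≤ 1 and α > 1, the Beta density is monotone increasing on [0,1]; the mode is at 1.
Mean = 13/(13+1) = 0.929.
Squared-error loss ⇒ the optimal estimator is the posterior mean.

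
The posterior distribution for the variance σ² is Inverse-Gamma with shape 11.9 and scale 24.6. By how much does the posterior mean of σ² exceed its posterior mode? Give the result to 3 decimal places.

Mode = β/(α+1) = 24.6/12.9 = 1.907.
Mean = β/(α−1) = 24.6/10.9 = 2.257.
Difference = 2.257 − 1.907 = 0.350.
The posterior is right-skewed, so the mean exceeds the mode.

0.350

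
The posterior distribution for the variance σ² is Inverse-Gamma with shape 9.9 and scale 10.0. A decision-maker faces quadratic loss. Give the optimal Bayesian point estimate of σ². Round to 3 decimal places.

1.124

Mode = β/(α+1) = 10.0/10.9 = 0.917.
Mean = β/(α−1) = 10.0/8.9 = 1.124.
Quadratic loss ⇒ the optimal estimator is the posterior mean.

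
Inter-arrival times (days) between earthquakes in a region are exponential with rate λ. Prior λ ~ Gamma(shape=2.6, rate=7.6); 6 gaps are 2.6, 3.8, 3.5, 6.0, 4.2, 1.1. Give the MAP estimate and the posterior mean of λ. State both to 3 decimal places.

MAP: 0.264. Posterior mean: 0.299.

Σ times = 21.2. Posterior: Gamma(shape = 2.6+6 = 8.6, rate = 7.6+21.2 = 28.8).
Mode = (α−1)/β = 7.6/28.8 = 0.264.
Mean = α/β = 8.6/28.8 = 0.299.
The posterior is right-skewed, so the mean exceeds the mode.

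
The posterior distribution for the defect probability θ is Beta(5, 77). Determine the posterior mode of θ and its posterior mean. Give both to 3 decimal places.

MAP = 0.050, posterior mean = 0.061

Mode = (5−1)/(5+77−2) = 4/80 = 0.050.
Mean = 5/(5+77) = 5/82 = 0.061.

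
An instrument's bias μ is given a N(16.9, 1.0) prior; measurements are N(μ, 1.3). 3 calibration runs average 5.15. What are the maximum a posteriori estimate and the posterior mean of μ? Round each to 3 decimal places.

Posterior for μ is Normal. Precision-weighted mean: (1/1.0·16.9 + 3/1.3·5.15) / (1/1.0 + 3/1.3) = 8.702.
A Normal posterior is symmetric, so mode = mean.

MAP = 8.702; posterior mean = 8.702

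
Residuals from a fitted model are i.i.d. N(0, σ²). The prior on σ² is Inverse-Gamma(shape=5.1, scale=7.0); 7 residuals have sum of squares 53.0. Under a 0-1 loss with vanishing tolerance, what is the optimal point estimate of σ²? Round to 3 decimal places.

3.490

Posterior: Inverse-Gamma(shape = 5.1+7/2 = 8.6, scale = 7.0+53.0/2 = 33.5).
Mode = β/(α+1) = 33.5/9.6 = 3.490.
Mean = β/(α−1) = 33.5/7.6 = 4.408.
This is the posterior mode — the MAP estimate.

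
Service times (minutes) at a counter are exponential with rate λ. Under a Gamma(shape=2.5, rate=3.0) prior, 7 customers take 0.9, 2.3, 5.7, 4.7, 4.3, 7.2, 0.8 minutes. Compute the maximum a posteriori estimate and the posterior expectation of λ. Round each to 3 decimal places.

Σ times = 25.9. Posterior: Gamma(shape = 2.5+7 = 9.5, rate = 3.0+25.9 = 28.9).
Mode = (α−1)/β = 8.5/28.9 = 0.294.
Mean = α/β = 9.5/28.9 = 0.329.

MAP = 0.294; posterior mean = 0.329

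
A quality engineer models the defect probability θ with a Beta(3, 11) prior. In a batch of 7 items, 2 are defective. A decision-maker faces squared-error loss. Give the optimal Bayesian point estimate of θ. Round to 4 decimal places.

0.2381

Posterior: Beta(3+2, 11+5) = Beta(5, 16).
Mode = (5−1)/(5+16−2) = 4/19 = 0.2105.
Mean = 5/(5+16) = 5/21 = 0.2381.
Squared-error loss ⇒ the optimal estimator is the posterior mean.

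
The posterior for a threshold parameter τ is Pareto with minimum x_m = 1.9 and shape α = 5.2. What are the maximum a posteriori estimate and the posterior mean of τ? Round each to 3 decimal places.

maximum a posteriori estimate = 1.900, posterior mean = 2.352

The Pareto density is strictly decreasing on [x_m, ∞), so the mode is x_m = 1.900.
Mean = α·x_m/(α−1) = 5.2·1.9/4.2 = 2.352.
The mean is pulled above the mode by the posterior's right skew.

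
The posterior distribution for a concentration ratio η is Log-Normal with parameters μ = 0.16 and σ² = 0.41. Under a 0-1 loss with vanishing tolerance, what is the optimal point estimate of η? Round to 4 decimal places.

Mode = exp(μ − σ²) = exp(-0.25) = 0.7788.
Mean = exp(μ + σ²/2) = exp(0.365) = 1.4405.
This is the posterior mode — the MAP estimate.

0.7788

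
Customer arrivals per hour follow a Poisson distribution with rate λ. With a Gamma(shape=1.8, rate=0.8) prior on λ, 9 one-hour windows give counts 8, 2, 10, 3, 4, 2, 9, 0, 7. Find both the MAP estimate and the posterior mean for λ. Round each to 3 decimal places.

MAP = 4.673; posterior mean = 4.776

Σ counts = 45. Posterior: Gamma(shape = 1.8+45 = 46.8, rate = 0.8+9 = 9.8).
Mode = (α−1)/β = 45.8/9.8 = 4.673.
Mean = α/β = 46.8/9.8 = 4.776.
The posterior is right-skewed, so the mean exceeds the mode.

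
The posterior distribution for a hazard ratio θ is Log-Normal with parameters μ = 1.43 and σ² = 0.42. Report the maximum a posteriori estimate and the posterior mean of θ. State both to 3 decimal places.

Mode = exp(μ − σ²) = exp(1.01) = 2.746.
Mean = exp(μ + σ²/2) = exp(1.640) = 5.155.

MAP: 2.746. Posterior mean: 5.155.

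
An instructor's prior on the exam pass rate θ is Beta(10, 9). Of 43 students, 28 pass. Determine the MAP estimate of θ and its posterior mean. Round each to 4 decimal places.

MAP = 0.6167, posterior mean = 0.6129

Posterior: Beta(10+28, 9+15) = Beta(38, 24).
Mode = (38−1)/(38+24−2) = 37/60 = 0.6167.
Mean = 38/(38+24) = 38/62 = 0.6129.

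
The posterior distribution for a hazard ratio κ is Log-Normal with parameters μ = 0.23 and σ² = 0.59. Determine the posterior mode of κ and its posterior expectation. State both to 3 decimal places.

Mode = exp(μ − σ²) = exp(-0.36) = 0.698.
Mean = exp(μ + σ²/2) = exp(0.525) = 1.690.
Mean > mode: the posterior has a right tail.

MAP = 0.698; posterior mean = 1.690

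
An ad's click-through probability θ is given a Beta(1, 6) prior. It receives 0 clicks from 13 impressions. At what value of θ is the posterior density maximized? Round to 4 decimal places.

Posterior: Beta(1+0, 6+13) = Beta(1, 19).
Since α = 1 ≤ 1 and β > 1, the Beta density is monotone decreasing on [0,1]; the mode is at 0.
Mean = 1/(1+19) = 0.0500.
This is the posterior mode — the MAP estimate.

0.0000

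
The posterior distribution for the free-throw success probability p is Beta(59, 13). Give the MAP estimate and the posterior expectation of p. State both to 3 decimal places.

MAP = 0.829, posterior mean = 0.819

Mode = (59−1)/(59+13−2) = 58/70 = 0.829.
Mean = 59/(59+13) = 59/72 = 0.819.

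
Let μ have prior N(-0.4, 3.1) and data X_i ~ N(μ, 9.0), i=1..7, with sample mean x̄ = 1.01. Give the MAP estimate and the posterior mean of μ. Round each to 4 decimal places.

MAP: 0.5966. Posterior mean: 0.5966.

Posterior for μ is Normal. Precision-weighted mean: (1/3.1·-0.4 + 7/9.0·1.01) / (1/3.1 + 7/9.0) = 0.5966.
A Normal posterior is symmetric, so mode = mean.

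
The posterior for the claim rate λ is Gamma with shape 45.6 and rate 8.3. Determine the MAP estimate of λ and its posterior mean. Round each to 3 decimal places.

MAP = 5.373; posterior mean = 5.494

Mode = (α−1)/β = 44.6/8.3 = 5.373.
Mean = α/β = 45.6/8.3 = 5.494.
The posterior is right-skewed, so the mean exceeds the mode.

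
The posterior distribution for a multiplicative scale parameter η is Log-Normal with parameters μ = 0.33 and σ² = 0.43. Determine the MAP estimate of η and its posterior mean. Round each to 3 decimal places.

Mode = exp(μ − σ²) = exp(-0.10) = 0.905.
Mean = exp(μ + σ²/2) = exp(0.545) = 1.725.

MAP = 0.905; posterior mean = 1.725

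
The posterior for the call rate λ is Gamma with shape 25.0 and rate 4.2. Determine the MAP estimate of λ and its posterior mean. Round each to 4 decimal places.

Mode = (α−1)/β = 24.0/4.2 = 5.7143.
Mean = α/β = 25.0/4.2 = 5.9524.
The mean is pulled above the mode by the posterior's right skew.

MAP estimate = 5.7143, posterior mean = 5.9524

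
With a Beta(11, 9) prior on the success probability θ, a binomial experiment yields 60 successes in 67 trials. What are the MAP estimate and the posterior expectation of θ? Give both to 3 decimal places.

Posterior: Beta(11+60, 9+7) = Beta(71, 16).
Mode = (71−1)/(71+16−2) = 70/85 = 0.824.
Mean = 71/(71+16) = 71/87 = 0.816.

MAP = 0.824, posterior mean = 0.816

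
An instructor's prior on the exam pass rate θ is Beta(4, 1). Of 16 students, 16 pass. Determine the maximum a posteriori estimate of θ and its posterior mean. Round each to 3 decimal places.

Posterior: Beta(4+16, 1+0) = Beta(20, 1).
Since β = 1 ≤ 1 and α > 1, the Beta density is monotone increasing on [0,1]; the mode is at 1.
Mean = 20/(20+1) = 0.952.
The posterior is left-skewed, so the mode exceeds the mean.

MAP = 1.000; posterior mean = 0.952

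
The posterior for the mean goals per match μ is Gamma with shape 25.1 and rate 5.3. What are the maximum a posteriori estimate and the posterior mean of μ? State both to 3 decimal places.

MAP = 4.547; posterior mean = 4.736

Mode = (α−1)/β = 24.1/5.3 = 4.547.
Mean = α/β = 25.1/5.3 = 4.736.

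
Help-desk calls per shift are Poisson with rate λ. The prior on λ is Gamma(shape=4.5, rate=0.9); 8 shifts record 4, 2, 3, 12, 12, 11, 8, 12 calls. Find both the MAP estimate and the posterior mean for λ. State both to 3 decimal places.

Σ counts = 64. Posterior: Gamma(shape = 4.5+64 = 68.5, rate = 0.9+8 = 8.9).
Mode = (α−1)/β = 67.5/8.9 = 7.584.
Mean = α/β = 68.5/8.9 = 7.697.
The posterior is right-skewed, so the mean exceeds the mode.

MAP: 7.584. Posterior mean: 7.697.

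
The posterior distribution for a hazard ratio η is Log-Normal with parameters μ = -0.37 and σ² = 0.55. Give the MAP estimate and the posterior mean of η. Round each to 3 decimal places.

MAP = 0.399; posterior mean = 0.909

Mode = exp(μ − σ²) = exp(-0.92) = 0.399.
Mean = exp(μ + σ²/2) = exp(-0.095) = 0.909.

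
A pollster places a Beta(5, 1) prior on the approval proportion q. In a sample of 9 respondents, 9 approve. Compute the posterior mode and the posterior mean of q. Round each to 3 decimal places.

posterior mode = 1.000, posterior mean = 0.933

Posterior: Beta(5+9, 1+0) = Beta(14, 1).
Since β = 1 ≤ 1 and α > 1, the Beta density is monotone increasing on [0,1]; the mode is at 1.
Mean = 14/(14+1) = 0.933.
The posterior is left-skewed, so the mode exceeds the mean.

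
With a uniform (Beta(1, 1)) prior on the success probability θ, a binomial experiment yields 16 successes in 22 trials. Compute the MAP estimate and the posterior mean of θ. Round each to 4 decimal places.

Posterior: Beta(1+16, 1+6) = Beta(17, 7).
Mode = (17−1)/(17+7−2) = 16/22 = 0.7273.
With a flat prior the MAP equals the MLE, 16/22.
Mean = 17/(17+7) = 17/24 = 0.7083.

θ_MAP = 0.7273, E[θ|data] = 0.7083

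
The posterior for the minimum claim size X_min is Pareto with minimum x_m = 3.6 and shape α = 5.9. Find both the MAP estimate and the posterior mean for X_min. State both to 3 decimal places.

MAP estimate = 3.600, posterior mean = 4.335

The Pareto density is strictly decreasing on [x_m, ∞), so the mode is x_m = 3.600.
Mean = α·x_m/(α−1) = 5.9·3.6/4.9 = 4.335.
Mean > mode: the posterior has a right tail.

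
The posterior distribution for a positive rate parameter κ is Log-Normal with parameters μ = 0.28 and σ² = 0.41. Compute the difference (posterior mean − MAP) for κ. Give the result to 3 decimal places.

Mode = exp(μ − σ²) = exp(-0.13) = 0.878.
Mean = exp(μ + σ²/2) = exp(0.485) = 1.624.
Difference = 1.624 − 0.878 = 0.746.

0.746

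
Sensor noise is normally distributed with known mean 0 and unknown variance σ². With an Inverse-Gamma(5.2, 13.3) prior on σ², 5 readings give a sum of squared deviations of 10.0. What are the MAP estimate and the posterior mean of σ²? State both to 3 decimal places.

Posterior: Inverse-Gamma(shape = 5.2+5/2 = 7.7, scale = 13.3+10.0/2 = 18.3).
Mode = β/(α+1) = 18.3/8.7 = 2.103.
Mean = β/(α−1) = 18.3/6.7 = 2.731.

MAP = 2.103; posterior mean = 2.731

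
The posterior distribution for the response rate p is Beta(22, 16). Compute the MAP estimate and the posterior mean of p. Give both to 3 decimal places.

Mode = (22−1)/(22+16−2) = 21/36 = 0.583.
Mean = 22/(22+16) = 22/38 = 0.579.

MAP = 0.583; posterior mean = 0.579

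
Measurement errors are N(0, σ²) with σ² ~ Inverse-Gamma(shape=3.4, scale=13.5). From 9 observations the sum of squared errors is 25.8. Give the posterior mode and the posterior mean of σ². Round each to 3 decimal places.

MAP = 2.966; posterior mean = 3.826

Posterior: Inverse-Gamma(shape = 3.4+9/2 = 7.9, scale = 13.5+25.8/2 = 26.4).
Mode = β/(α+1) = 26.4/8.9 = 2.966.
Mean = β/(α−1) = 26.4/6.9 = 3.826.
Right-skewed posterior ⇒ mode < mean.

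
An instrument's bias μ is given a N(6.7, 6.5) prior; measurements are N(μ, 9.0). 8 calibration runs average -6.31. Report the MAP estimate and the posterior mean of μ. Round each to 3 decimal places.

Posterior for μ is Normal. Precision-weighted mean: (1/6.5·6.7 + 8/9.0·-6.31) / (1/6.5 + 8/9.0) = -4.390.
A Normal posterior is symmetric, so mode = mean.

MAP: -4.390. Posterior mean: -4.390.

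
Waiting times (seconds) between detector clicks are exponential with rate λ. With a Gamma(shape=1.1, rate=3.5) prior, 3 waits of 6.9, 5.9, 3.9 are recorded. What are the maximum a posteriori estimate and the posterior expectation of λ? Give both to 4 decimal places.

MAP = 0.1535; posterior mean = 0.2030

Σ times = 16.7. Posterior: Gamma(shape = 1.1+3 = 4.1, rate = 3.5+16.7 = 20.2).
Mode = (α−1)/β = 3.1/20.2 = 0.1535.
Mean = α/β = 4.1/20.2 = 0.2030.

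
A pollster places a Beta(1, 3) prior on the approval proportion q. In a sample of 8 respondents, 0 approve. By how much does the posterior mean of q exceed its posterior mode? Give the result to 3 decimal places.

Posterior: Beta(1+0, 3+8) = Beta(1, 11).
Since α = 1 ≤ 1 and β > 1, the Beta density is monotone decreasing on [0,1]; the mode is at 0.
Mean = 1/(1+11) = 0.083.
Difference = 0.083 − 0.000 = 0.083.

0.083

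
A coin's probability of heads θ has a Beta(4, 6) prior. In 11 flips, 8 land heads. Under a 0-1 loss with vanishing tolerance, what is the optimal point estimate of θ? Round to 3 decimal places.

0.579

Posterior: Beta(4+8, 6+3) = Beta(12, 9).
Mode = (12−1)/(12+9−2) = 11/19 = 0.579.
Mean = 12/(12+9) = 12/21 = 0.571.
This is the posterior mode — the MAP estimate.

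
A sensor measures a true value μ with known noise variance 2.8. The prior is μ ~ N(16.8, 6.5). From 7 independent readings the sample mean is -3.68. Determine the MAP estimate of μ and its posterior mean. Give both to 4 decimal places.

MAP: -2.4928. Posterior mean: -2.4928.

Posterior for μ is Normal. Precision-weighted mean: (1/6.5·16.8 + 7/2.8·-3.68) / (1/6.5 + 7/2.8) = -2.4928.
A Normal posterior is symmetric, so mode = mean.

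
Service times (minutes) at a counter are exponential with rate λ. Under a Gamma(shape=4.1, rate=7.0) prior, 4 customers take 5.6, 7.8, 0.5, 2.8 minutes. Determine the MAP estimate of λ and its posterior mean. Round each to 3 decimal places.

MAP: 0.300. Posterior mean: 0.342.

Σ times = 16.7. Posterior: Gamma(shape = 4.1+4 = 8.1, rate = 7.0+16.7 = 23.7).
Mode = (α−1)/β = 7.1/23.7 = 0.300.
Mean = α/β = 8.1/23.7 = 0.342.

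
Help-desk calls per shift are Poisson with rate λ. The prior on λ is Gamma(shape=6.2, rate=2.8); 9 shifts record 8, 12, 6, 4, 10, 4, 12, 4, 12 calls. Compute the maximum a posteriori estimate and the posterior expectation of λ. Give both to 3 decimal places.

λ_MAP = 6.542, E[λ|data] = 6.627

Σ counts = 72. Posterior: Gamma(shape = 6.2+72 = 78.2, rate = 2.8+9 = 11.8).
Mode = (α−1)/β = 77.2/11.8 = 6.542.
Mean = α/β = 78.2/11.8 = 6.627.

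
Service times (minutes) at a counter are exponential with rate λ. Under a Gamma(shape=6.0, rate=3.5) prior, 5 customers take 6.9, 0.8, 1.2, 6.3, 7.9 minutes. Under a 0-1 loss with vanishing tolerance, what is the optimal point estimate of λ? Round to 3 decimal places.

Σ times = 23.1. Posterior: Gamma(shape = 6.0+5 = 11.0, rate = 3.5+23.1 = 26.6).
Mode = (α−1)/β = 10.0/26.6 = 0.376.
Mean = α/β = 11.0/26.6 = 0.414.
This is the posterior mode — the MAP estimate.

0.376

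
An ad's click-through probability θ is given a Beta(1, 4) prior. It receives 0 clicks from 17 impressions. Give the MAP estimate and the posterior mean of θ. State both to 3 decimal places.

MAP = 0.000, posterior mean = 0.045

Posterior: Beta(1+0, 4+17) = Beta(1, 21).
Since α = 1 ≤ 1 and β > 1, the Beta density is monotone decreasing on [0,1]; the mode is at 0.
Mean = 1/(1+21) = 0.045.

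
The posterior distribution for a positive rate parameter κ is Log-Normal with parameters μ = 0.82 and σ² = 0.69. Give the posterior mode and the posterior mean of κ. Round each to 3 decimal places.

κ_MAP = 1.139, E[κ|data] = 3.206

Mode = exp(μ − σ²) = exp(0.13) = 1.139.
Mean = exp(μ + σ²/2) = exp(1.165) = 3.206.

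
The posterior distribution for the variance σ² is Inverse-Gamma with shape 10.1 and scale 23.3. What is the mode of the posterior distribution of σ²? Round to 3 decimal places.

Mode = β/(α+1) = 23.3/11.1 = 2.099.
Mean = β/(α−1) = 23.3/9.1 = 2.560.
This is the posterior mode — the MAP estimate.

2.099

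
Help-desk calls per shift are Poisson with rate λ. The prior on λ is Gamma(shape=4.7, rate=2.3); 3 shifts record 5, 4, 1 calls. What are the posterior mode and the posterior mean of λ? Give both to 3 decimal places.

Σ counts = 10. Posterior: Gamma(shape = 4.7+10 = 14.7, rate = 2.3+3 = 5.3).
Mode = (α−1)/β = 13.7/5.3 = 2.585.
Mean = α/β = 14.7/5.3 = 2.774.
Mean > mode: the posterior has a right tail.

MAP = 2.585, posterior mean = 2.774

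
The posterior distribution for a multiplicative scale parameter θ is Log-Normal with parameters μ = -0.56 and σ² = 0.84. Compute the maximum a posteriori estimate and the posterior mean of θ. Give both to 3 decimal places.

Mode = exp(μ − σ²) = exp(-1.40) = 0.247.
Mean = exp(μ + σ²/2) = exp(-0.140) = 0.869.

MAP = 0.247; posterior mean = 0.869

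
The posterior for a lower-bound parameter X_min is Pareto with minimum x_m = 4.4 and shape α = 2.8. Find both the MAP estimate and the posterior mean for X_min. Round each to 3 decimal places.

MAP estimate = 4.400, posterior mean = 6.844

The Pareto density is strictly decreasing on [x_m, ∞), so the mode is x_m = 4.400.
Mean = α·x_m/(α−1) = 2.8·4.4/1.8 = 6.844.
Mean > mode: the posterior has a right tail.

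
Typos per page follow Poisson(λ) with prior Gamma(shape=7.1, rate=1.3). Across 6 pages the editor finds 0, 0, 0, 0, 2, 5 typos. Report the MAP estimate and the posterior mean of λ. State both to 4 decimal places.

Σ counts = 7. Posterior: Gamma(shape = 7.1+7 = 14.1, rate = 1.3+6 = 7.3).
Mode = (α−1)/β = 13.1/7.3 = 1.7945.
Mean = α/β = 14.1/7.3 = 1.9315.

MAP = 1.7945, posterior mean = 1.9315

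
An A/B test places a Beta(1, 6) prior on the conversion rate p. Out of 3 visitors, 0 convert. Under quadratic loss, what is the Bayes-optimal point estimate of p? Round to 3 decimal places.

Posterior: Beta(1+0, 6+3) = Beta(1, 9).
Since α = 1 ≤ 1 and β > 1, the Beta density is monotone decreasing on [0,1]; the mode is at 0.
Mean = 1/(1+9) = 0.100.
Quadratic loss ⇒ the optimal estimator is the posterior mean.

0.100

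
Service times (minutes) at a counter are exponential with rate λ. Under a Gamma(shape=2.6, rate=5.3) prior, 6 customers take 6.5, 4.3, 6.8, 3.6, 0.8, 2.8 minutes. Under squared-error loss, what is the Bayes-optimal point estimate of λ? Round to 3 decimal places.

Σ times = 24.8. Posterior: Gamma(shape = 2.6+6 = 8.6, rate = 5.3+24.8 = 30.1).
Mode = (α−1)/β = 7.6/30.1 = 0.252.
Mean = α/β = 8.6/30.1 = 0.286.
Squared-error loss ⇒ the optimal estimator is the posterior mean.

0.286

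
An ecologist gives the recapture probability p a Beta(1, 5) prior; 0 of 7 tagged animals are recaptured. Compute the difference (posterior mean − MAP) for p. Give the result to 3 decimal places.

0.077

Posterior: Beta(1+0, 5+7) = Beta(1, 12).
Since α = 1 ≤ 1 and β > 1, the Beta density is monotone decreasing on [0,1]; the mode is at 0.
Mean = 1/(1+12) = 0.077.
Difference = 0.077 − 0.000 = 0.077.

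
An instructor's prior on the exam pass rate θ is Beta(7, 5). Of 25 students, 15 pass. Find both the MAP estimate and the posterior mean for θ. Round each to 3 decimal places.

MAP estimate = 0.600, posterior mean = 0.595

Posterior: Beta(7+15, 5+10) = Beta(22, 15).
Mode = (22−1)/(22+15−2) = 21/35 = 0.600.
Mean = 22/(22+15) = 22/37 = 0.595.
The posterior is left-skewed, so the mode exceeds the mean.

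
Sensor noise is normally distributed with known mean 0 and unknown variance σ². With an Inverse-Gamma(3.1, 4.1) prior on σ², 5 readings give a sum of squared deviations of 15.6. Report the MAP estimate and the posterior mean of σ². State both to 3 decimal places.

MAP estimate = 1.803, posterior mean = 2.587

Posterior: Inverse-Gamma(shape = 3.1+5/2 = 5.6, scale = 4.1+15.6/2 = 11.9).
Mode = β/(α+1) = 11.9/6.6 = 1.803.
Mean = β/(α−1) = 11.9/4.6 = 2.587.
Right-skewed posterior ⇒ mode < mean.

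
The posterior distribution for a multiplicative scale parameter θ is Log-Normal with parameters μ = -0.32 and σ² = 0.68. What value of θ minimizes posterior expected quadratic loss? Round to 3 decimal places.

Mode = exp(μ − σ²) = exp(-1.00) = 0.368.
Mean = exp(μ + σ²/2) = exp(0.020) = 1.020.
Quadratic loss ⇒ the optimal estimator is the posterior mean.

1.020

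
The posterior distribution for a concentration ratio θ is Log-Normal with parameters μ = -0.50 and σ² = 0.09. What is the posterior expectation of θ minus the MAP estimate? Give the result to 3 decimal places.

Mode = exp(μ − σ²) = exp(-0.59) = 0.554.
Mean = exp(μ + σ²/2) = exp(-0.455) = 0.634.
Difference = 0.634 − 0.554 = 0.080.

0.080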